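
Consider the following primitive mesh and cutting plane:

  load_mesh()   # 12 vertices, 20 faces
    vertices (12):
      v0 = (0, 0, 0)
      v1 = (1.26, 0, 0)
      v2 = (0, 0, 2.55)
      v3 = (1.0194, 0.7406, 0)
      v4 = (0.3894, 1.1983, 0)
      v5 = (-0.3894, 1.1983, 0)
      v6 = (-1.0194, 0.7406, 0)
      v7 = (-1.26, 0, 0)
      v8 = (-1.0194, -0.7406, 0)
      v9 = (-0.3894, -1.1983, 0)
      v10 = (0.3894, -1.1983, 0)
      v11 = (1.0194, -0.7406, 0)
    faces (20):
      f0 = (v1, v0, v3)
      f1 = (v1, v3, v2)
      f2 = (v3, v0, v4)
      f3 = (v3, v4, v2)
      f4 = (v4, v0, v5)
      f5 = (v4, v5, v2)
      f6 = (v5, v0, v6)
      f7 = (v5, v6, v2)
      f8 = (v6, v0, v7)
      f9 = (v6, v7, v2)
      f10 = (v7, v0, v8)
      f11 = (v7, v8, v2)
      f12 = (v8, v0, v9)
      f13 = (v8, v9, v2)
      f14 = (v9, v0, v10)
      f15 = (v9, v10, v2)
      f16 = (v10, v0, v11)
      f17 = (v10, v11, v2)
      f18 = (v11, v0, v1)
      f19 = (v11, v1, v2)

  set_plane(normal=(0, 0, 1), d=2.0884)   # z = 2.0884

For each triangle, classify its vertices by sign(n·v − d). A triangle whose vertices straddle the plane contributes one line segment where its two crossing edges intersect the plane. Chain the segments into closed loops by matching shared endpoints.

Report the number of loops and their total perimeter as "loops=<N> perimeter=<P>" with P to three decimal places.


Straddling triangles (10 of 20):
  (v1,v3,v2) [--+] → (0.184531, 0.134063, 2.0884)–(0.228085, 0, 2.0884)  len=0.1410
  (v3,v4,v2) [--+] → (0.070489, 0.216916, 2.0884)–(0.184531, 0.134063, 2.0884)  len=0.1410
  (v4,v5,v2) [--+] → (-0.070489, 0.216916, 2.0884)–(0.070489, 0.216916, 2.0884)  len=0.1410
  (v5,v6,v2) [--+] → (-0.184531, 0.134063, 2.0884)–(-0.070489, 0.216916, 2.0884)  len=0.1410
  (v6,v7,v2) [--+] → (-0.228085, 0, 2.0884)–(-0.184531, 0.134063, 2.0884)  len=0.1410
  (v7,v8,v2) [--+] → (-0.184531, -0.134063, 2.0884)–(-0.228085, 0, 2.0884)  len=0.1410
  (v8,v9,v2) [--+] → (-0.070489, -0.216916, 2.0884)–(-0.184531, -0.134063, 2.0884)  len=0.1410
  (v9,v10,v2) [--+] → (0.070489, -0.216916, 2.0884)–(-0.070489, -0.216916, 2.0884)  len=0.1410
  (v10,v11,v2) [--+] → (0.184531, -0.134063, 2.0884)–(0.070489, -0.216916, 2.0884)  len=0.1410
  (v11,v1,v2) [--+] → (0.228085, 0, 2.0884)–(0.184531, -0.134063, 2.0884)  len=0.1410

Chained into 1 loop(s):
  loop 1: 10 segments, perimeter = 1.4096
Total perimeter = 1.410

loops=1 perimeter=1.410


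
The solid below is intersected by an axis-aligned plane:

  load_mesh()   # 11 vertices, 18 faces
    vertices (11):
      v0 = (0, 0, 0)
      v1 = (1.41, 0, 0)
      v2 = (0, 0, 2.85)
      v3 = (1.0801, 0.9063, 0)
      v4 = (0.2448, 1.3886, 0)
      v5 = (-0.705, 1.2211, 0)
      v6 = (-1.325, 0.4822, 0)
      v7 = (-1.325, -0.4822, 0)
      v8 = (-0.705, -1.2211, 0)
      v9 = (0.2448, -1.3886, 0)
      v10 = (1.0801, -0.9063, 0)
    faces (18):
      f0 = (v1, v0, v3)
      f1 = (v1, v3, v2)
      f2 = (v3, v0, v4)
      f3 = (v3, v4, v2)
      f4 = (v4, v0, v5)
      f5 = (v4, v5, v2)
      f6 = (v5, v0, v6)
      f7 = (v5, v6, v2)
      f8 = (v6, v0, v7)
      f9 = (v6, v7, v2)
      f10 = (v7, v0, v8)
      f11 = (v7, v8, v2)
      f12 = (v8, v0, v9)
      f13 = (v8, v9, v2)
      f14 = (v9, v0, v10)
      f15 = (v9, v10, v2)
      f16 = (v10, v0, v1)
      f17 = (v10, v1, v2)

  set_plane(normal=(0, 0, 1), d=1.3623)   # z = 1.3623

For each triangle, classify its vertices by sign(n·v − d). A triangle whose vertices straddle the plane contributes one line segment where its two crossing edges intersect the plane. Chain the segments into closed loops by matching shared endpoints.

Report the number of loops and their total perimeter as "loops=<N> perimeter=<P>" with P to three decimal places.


loops=1 perimeter=4.531

Straddling triangles (9 of 18):
  (v1,v3,v2) [--+] → (0.563812, 0.473089, 1.3623)–(0.73602, 0, 1.3623)  len=0.5035
  (v3,v4,v2) [--+] → (0.127786, 0.724849, 1.3623)–(0.563812, 0.473089, 1.3623)  len=0.5035
  (v4,v5,v2) [--+] → (-0.36801, 0.637414, 1.3623)–(0.127786, 0.724849, 1.3623)  len=0.5034
  (v5,v6,v2) [--+] → (-0.69165, 0.251708, 1.3623)–(-0.36801, 0.637414, 1.3623)  len=0.5035
  (v6,v7,v2) [--+] → (-0.69165, -0.251708, 1.3623)–(-0.69165, 0.251708, 1.3623)  len=0.5034
  (v7,v8,v2) [--+] → (-0.36801, -0.637414, 1.3623)–(-0.69165, -0.251708, 1.3623)  len=0.5035
  (v8,v9,v2) [--+] → (0.127786, -0.724849, 1.3623)–(-0.36801, -0.637414, 1.3623)  len=0.5034
  (v9,v10,v2) [--+] → (0.563812, -0.473089, 1.3623)–(0.127786, -0.724849, 1.3623)  len=0.5035
  (v10,v1,v2) [--+] → (0.73602, 0, 1.3623)–(0.563812, -0.473089, 1.3623)  len=0.5035

Chained into 1 loop(s):
  loop 1: 9 segments, perimeter = 4.5312
Total perimeter = 4.531


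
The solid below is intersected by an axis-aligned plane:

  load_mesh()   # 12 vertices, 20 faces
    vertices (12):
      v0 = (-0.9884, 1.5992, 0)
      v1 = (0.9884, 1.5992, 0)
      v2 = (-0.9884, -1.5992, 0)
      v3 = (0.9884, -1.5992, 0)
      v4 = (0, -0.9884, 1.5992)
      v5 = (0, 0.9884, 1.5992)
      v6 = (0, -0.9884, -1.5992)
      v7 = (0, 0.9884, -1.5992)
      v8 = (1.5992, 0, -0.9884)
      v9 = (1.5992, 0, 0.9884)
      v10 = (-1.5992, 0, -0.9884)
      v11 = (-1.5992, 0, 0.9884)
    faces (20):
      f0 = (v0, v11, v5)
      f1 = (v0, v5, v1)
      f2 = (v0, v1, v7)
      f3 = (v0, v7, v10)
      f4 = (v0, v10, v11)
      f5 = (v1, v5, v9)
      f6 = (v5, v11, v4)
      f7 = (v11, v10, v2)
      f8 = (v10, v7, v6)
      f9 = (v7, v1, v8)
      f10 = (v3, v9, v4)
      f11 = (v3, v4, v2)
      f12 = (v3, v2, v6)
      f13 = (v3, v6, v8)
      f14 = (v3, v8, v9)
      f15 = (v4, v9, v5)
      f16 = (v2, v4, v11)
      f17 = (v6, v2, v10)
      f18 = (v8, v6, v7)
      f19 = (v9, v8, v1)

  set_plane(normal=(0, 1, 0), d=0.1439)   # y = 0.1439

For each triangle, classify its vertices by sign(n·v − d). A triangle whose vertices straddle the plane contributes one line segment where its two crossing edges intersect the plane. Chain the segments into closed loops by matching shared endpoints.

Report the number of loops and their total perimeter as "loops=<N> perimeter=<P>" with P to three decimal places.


loops=1 perimeter=10.455

Straddling triangles (10 of 20):
  (v0,v11,v5) [+-+] → (-1.54424, 0.1439, 0.899461)–(-1.36637, 0.1439, 1.07733)  len=0.2515
  (v0,v7,v10) [++-] → (-1.36637, 0.1439, -1.07733)–(-1.54424, 0.1439, -0.899461)  len=0.2515
  (v0,v10,v11) [+--] → (-1.54424, 0.1439, -0.899461)–(-1.54424, 0.1439, 0.899461)  len=1.7989
  (v1,v5,v9) [++-] → (1.36637, 0.1439, 1.07733)–(1.54424, 0.1439, 0.899461)  len=0.2515
  (v5,v11,v4) [+--] → (-1.36637, 0.1439, 1.07733)–(0, 0.1439, 1.5992)  len=1.4626
  (v10,v7,v6) [-+-] → (-1.36637, 0.1439, -1.07733)–(0, 0.1439, -1.5992)  len=1.4626
  (v7,v1,v8) [++-] → (1.54424, 0.1439, -0.899461)–(1.36637, 0.1439, -1.07733)  len=0.2515
  (v4,v9,v5) [--+] → (1.36637, 0.1439, 1.07733)–(0, 0.1439, 1.5992)  len=1.4626
  (v8,v6,v7) [--+] → (0, 0.1439, -1.5992)–(1.36637, 0.1439, -1.07733)  len=1.4626
  (v9,v8,v1) [--+] → (1.54424, 0.1439, -0.899461)–(1.54424, 0.1439, 0.899461)  len=1.7989

Chained into 1 loop(s):
  loop 1: 10 segments, perimeter = 10.4546
Total perimeter = 10.455


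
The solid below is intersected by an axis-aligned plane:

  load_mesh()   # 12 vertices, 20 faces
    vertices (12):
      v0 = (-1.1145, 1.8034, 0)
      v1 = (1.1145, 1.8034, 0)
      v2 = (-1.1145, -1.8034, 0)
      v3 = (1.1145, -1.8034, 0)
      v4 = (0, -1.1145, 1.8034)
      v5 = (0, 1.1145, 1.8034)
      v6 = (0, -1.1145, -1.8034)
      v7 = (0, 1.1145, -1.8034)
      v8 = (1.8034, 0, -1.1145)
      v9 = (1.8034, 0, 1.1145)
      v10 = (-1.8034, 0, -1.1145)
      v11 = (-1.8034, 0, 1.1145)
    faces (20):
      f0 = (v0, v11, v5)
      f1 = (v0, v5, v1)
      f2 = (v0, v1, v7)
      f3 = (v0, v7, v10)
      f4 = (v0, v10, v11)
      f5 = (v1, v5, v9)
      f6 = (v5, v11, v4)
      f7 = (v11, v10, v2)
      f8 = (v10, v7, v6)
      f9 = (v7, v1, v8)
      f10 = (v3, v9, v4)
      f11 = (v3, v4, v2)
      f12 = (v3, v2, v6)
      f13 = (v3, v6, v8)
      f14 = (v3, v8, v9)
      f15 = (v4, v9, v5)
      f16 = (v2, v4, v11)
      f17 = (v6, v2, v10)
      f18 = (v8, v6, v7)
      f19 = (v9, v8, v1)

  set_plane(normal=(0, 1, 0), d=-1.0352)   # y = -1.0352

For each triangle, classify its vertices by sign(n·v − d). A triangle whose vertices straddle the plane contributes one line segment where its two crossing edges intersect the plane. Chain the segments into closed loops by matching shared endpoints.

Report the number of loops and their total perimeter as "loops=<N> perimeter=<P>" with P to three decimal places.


Straddling triangles (10 of 20):
  (v5,v11,v4) [++-] → (-0.128317, -1.0352, 1.75438)–(0, -1.0352, 1.8034)  len=0.1374
  (v11,v10,v2) [++-] → (-1.40795, -1.0352, -0.474747)–(-1.40795, -1.0352, 0.474747)  len=0.9495
  (v10,v7,v6) [++-] → (0, -1.0352, -1.8034)–(-0.128317, -1.0352, -1.75438)  len=0.1374
  (v3,v9,v4) [-+-] → (1.40795, -1.0352, 0.474747)–(0.128317, -1.0352, 1.75438)  len=1.8097
  (v3,v6,v8) [--+] → (0.128317, -1.0352, -1.75438)–(1.40795, -1.0352, -0.474747)  len=1.8097
  (v3,v8,v9) [-++] → (1.40795, -1.0352, -0.474747)–(1.40795, -1.0352, 0.474747)  len=0.9495
  (v4,v9,v5) [-++] → (0.128317, -1.0352, 1.75438)–(0, -1.0352, 1.8034)  len=0.1374
  (v2,v4,v11) [--+] → (-0.128317, -1.0352, 1.75438)–(-1.40795, -1.0352, 0.474747)  len=1.8097
  (v6,v2,v10) [--+] → (-1.40795, -1.0352, -0.474747)–(-0.128317, -1.0352, -1.75438)  len=1.8097
  (v8,v6,v7) [+-+] → (0.128317, -1.0352, -1.75438)–(0, -1.0352, -1.8034)  len=0.1374

Chained into 1 loop(s):
  loop 1: 10 segments, perimeter = 9.6871
Total perimeter = 9.687

loops=1 perimeter=9.687


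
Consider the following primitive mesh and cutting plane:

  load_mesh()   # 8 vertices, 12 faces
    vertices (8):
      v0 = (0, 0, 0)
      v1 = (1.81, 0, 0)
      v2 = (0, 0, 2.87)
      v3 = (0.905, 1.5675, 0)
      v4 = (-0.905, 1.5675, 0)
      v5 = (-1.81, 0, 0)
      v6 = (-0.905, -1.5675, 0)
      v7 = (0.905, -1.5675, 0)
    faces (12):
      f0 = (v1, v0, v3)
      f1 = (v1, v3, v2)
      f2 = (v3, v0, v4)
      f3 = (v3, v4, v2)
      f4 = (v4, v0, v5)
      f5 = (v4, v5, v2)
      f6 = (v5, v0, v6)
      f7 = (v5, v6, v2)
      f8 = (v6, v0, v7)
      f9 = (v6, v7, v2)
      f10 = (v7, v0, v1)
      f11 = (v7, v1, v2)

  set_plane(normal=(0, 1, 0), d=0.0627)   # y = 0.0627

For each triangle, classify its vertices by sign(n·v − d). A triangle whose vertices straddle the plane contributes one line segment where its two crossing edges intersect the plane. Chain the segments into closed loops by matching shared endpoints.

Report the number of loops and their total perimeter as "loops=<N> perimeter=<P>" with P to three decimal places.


loops=1 perimeter=10.135

Straddling triangles (6 of 12):
  (v1,v0,v3) [--+] → (0.0362, 0.0627, 0)–(1.7738, 0.0627, 0)  len=1.7376
  (v1,v3,v2) [-+-] → (1.7738, 0.0627, 0)–(0.0362, 0.0627, 2.7552)  len=3.2574
  (v3,v0,v4) [+-+] → (0.0362, 0.0627, 0)–(-0.0362, 0.0627, 0)  len=0.0724
  (v3,v4,v2) [++-] → (-0.0362, 0.0627, 2.7552)–(0.0362, 0.0627, 2.7552)  len=0.0724
  (v4,v0,v5) [+--] → (-0.0362, 0.0627, 0)–(-1.7738, 0.0627, 0)  len=1.7376
  (v4,v5,v2) [+--] → (-1.7738, 0.0627, 0)–(-0.0362, 0.0627, 2.7552)  len=3.2574

Chained into 1 loop(s):
  loop 1: 6 segments, perimeter = 10.1347
Total perimeter = 10.135


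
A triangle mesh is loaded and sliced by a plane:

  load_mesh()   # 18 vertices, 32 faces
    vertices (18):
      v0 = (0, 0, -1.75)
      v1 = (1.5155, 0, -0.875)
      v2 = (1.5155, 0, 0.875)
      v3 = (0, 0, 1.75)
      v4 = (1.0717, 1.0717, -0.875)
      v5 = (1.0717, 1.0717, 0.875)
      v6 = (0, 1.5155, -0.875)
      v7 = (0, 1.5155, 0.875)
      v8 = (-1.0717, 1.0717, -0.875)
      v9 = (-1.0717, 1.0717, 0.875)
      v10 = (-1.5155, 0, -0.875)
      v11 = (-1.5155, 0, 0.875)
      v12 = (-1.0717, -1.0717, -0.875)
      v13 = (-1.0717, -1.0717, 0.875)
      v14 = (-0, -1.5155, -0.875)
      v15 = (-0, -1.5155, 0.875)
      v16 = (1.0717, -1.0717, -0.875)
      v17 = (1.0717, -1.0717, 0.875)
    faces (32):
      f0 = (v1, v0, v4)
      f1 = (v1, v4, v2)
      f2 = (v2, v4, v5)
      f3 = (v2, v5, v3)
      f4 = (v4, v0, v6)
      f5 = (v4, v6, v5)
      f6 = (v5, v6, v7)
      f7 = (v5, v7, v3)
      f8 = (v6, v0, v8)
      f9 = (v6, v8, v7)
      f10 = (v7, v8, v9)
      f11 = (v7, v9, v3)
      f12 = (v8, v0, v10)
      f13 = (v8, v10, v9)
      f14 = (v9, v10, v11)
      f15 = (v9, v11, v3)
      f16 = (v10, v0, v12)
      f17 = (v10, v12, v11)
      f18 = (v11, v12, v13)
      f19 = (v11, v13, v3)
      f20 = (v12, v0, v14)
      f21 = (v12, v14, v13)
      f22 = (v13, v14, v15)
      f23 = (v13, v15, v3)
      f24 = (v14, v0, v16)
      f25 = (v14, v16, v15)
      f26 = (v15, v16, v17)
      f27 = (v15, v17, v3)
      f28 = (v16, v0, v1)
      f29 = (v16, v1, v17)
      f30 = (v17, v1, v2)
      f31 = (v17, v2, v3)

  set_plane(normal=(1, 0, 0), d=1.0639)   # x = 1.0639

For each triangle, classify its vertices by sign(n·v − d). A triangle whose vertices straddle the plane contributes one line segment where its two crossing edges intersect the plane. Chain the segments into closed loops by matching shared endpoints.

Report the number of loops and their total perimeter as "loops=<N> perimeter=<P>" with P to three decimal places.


Straddling triangles (12 of 32):
  (v1,v0,v4) [+-+] → (1.0639, 0, -1.13574)–(1.0639, 1.0639, -0.881368)  len=1.0939
  (v2,v5,v3) [++-] → (1.0639, 1.0639, 0.881368)–(1.0639, 0, 1.13574)  len=1.0939
  (v4,v0,v6) [+--] → (1.0639, 1.0639, -0.881368)–(1.0639, 1.07493, -0.875)  len=0.0127
  (v4,v6,v5) [+-+] → (1.0639, 1.07493, -0.875)–(1.0639, 1.07493, 0.862263)  len=1.7373
  (v5,v6,v7) [+--] → (1.0639, 1.07493, 0.862263)–(1.0639, 1.07493, 0.875)  len=0.0127
  (v5,v7,v3) [+--] → (1.0639, 1.07493, 0.875)–(1.0639, 1.0639, 0.881368)  len=0.0127
  (v14,v0,v16) [--+] → (1.0639, -1.0639, -0.881368)–(1.0639, -1.07493, -0.875)  len=0.0127
  (v14,v16,v15) [-+-] → (1.0639, -1.07493, -0.875)–(1.0639, -1.07493, -0.862263)  len=0.0127
  (v15,v16,v17) [-++] → (1.0639, -1.07493, -0.862263)–(1.0639, -1.07493, 0.875)  len=1.7373
  (v15,v17,v3) [-+-] → (1.0639, -1.07493, 0.875)–(1.0639, -1.0639, 0.881368)  len=0.0127
  (v16,v0,v1) [+-+] → (1.0639, -1.0639, -0.881368)–(1.0639, 0, -1.13574)  len=1.0939
  (v17,v2,v3) [++-] → (1.0639, 0, 1.13574)–(1.0639, -1.0639, 0.881368)  len=1.0939

Chained into 1 loop(s):
  loop 1: 12 segments, perimeter = 7.9265
Total perimeter = 7.926

loops=1 perimeter=7.926


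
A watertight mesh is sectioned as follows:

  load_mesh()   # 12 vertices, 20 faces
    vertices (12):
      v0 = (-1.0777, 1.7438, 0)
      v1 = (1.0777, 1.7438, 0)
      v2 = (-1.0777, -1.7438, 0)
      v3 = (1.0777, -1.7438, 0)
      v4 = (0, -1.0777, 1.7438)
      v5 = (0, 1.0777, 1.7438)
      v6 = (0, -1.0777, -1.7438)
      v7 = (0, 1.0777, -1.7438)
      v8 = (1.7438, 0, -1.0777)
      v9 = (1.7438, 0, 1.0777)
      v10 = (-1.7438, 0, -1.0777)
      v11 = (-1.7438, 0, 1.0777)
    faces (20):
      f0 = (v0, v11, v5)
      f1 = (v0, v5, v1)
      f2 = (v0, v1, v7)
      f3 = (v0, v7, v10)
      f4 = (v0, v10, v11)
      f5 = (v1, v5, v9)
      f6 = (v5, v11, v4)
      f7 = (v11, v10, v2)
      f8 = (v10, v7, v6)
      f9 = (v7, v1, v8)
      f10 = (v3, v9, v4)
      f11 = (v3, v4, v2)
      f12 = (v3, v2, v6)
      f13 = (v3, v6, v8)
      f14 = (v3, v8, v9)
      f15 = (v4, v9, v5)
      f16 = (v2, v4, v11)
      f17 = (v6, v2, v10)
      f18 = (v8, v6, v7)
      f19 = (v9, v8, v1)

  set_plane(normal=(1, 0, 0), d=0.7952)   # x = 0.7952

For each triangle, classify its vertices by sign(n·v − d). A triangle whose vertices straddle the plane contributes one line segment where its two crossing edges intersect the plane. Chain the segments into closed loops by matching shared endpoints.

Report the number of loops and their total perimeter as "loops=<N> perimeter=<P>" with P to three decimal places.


Straddling triangles (10 of 20):
  (v0,v5,v1) [--+] → (0.7952, 1.56919, 0.457106)–(0.7952, 1.7438, 0)  len=0.4893
  (v0,v1,v7) [-+-] → (0.7952, 1.7438, 0)–(0.7952, 1.56919, -0.457106)  len=0.4893
  (v1,v5,v9) [+-+] → (0.7952, 1.56919, 0.457106)–(0.7952, 0.586252, 1.44005)  len=1.3901
  (v7,v1,v8) [-++] → (0.7952, 1.56919, -0.457106)–(0.7952, 0.586252, -1.44005)  len=1.3901
  (v3,v9,v4) [++-] → (0.7952, -0.586252, 1.44005)–(0.7952, -1.56919, 0.457106)  len=1.3901
  (v3,v4,v2) [+--] → (0.7952, -1.56919, 0.457106)–(0.7952, -1.7438, 0)  len=0.4893
  (v3,v2,v6) [+--] → (0.7952, -1.7438, 0)–(0.7952, -1.56919, -0.457106)  len=0.4893
  (v3,v6,v8) [+-+] → (0.7952, -1.56919, -0.457106)–(0.7952, -0.586252, -1.44005)  len=1.3901
  (v4,v9,v5) [-+-] → (0.7952, -0.586252, 1.44005)–(0.7952, 0.586252, 1.44005)  len=1.1725
  (v8,v6,v7) [+--] → (0.7952, -0.586252, -1.44005)–(0.7952, 0.586252, -1.44005)  len=1.1725

Chained into 1 loop(s):
  loop 1: 10 segments, perimeter = 9.8626
Total perimeter = 9.863

loops=1 perimeter=9.863


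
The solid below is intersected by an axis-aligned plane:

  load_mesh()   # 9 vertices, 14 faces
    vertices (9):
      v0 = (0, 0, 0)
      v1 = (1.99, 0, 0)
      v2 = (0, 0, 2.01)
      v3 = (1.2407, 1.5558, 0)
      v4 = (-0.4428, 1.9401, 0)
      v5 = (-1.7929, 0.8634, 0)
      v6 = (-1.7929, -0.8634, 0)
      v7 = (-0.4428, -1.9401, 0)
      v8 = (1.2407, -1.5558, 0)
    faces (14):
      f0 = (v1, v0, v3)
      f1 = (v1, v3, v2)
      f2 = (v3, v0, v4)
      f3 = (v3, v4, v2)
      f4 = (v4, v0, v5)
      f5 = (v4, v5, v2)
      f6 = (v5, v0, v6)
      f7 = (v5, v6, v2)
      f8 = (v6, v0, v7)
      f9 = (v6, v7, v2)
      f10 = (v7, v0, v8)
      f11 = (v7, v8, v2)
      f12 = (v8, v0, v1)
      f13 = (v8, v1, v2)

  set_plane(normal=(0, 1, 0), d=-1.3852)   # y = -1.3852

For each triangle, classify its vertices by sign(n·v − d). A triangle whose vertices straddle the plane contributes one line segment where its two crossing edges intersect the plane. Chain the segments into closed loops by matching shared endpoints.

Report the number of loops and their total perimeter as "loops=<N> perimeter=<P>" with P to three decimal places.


Straddling triangles (6 of 14):
  (v6,v0,v7) [++-] → (-0.316152, -1.3852, 0)–(-1.1386, -1.3852, 0)  len=0.8225
  (v6,v7,v2) [+-+] → (-1.1386, -1.3852, 0)–(-0.316152, -1.3852, 0.574893)  len=1.0035
  (v7,v0,v8) [-+-] → (-0.316152, -1.3852, 0)–(1.10465, -1.3852, 0)  len=1.4208
  (v7,v8,v2) [--+] → (1.10465, -1.3852, 0.220405)–(-0.316152, -1.3852, 0.574893)  len=1.4644
  (v8,v0,v1) [-++] → (1.10465, -1.3852, 0)–(1.32286, -1.3852, 0)  len=0.2182
  (v8,v1,v2) [-++] → (1.32286, -1.3852, 0)–(1.10465, -1.3852, 0.220405)  len=0.3102

Chained into 1 loop(s):
  loop 1: 6 segments, perimeter = 5.2394
Total perimeter = 5.239

loops=1 perimeter=5.239


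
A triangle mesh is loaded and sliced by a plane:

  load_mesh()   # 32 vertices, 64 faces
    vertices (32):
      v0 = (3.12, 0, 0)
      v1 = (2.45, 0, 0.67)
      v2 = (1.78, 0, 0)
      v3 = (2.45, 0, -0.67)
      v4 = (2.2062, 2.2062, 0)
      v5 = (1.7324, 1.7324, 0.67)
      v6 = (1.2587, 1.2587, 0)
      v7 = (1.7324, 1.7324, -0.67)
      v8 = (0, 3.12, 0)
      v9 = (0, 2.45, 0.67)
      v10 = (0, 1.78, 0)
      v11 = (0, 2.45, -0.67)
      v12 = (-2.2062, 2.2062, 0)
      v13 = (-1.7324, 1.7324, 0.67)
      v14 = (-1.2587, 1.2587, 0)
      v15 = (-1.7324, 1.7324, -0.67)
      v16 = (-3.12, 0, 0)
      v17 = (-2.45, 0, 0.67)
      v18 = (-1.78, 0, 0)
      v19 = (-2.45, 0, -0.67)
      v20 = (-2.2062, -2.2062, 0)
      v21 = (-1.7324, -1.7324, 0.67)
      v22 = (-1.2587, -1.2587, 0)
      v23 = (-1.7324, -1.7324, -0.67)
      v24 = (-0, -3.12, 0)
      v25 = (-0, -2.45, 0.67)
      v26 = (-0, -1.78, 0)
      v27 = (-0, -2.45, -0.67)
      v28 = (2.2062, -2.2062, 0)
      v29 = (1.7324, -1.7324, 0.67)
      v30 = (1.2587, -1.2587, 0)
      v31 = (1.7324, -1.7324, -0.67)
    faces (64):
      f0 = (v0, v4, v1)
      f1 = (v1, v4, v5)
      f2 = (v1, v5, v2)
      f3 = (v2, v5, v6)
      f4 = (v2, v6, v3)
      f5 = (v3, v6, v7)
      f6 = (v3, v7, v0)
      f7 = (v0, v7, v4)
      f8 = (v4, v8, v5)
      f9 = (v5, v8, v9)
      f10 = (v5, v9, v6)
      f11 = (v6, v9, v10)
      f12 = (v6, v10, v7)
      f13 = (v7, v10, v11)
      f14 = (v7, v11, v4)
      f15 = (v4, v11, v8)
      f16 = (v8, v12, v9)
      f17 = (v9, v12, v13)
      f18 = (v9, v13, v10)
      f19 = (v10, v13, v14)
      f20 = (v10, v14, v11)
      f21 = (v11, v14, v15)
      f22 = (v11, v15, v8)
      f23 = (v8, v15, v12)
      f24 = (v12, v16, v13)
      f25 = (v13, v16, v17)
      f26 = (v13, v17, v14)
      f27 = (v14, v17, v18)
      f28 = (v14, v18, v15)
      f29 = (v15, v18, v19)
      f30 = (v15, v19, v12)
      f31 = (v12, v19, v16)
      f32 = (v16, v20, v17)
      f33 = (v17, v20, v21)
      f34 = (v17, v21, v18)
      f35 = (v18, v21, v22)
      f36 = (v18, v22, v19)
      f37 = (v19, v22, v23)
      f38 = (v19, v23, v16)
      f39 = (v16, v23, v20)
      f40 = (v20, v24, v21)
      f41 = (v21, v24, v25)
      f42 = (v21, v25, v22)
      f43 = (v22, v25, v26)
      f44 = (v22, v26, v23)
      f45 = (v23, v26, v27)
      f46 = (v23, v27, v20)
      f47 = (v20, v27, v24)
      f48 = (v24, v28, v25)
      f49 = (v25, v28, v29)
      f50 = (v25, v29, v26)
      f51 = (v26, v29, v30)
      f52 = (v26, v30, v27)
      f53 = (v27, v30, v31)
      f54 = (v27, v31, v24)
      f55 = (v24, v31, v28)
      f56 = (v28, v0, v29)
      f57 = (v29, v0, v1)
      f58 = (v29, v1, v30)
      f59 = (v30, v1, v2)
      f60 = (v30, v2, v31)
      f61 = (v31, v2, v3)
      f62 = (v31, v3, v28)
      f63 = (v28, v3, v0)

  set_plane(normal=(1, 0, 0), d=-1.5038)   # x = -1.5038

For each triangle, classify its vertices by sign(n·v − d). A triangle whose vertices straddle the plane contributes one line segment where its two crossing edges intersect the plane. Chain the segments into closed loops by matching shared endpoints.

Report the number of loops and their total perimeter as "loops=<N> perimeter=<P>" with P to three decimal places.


loops=2 perimeter=9.243

Straddling triangles (20 of 64):
  (v8,v12,v9) [+-+] → (-1.5038, 2.49713, 0)–(-1.5038, 2.28382, 0.213312)  len=0.3017
  (v9,v12,v13) [+--] → (-1.5038, 2.28382, 0.213312)–(-1.5038, 1.82709, 0.67)  len=0.6459
  (v9,v13,v10) [+-+] → (-1.5038, 1.82709, 0.67)–(-1.5038, 1.73868, 0.58159)  len=0.1250
  (v10,v13,v14) [+-+] → (-1.5038, 1.73868, 0.58159)–(-1.5038, 1.5038, 0.346669)  len=0.3322
  (v11,v14,v15) [++-] → (-1.5038, 1.5038, -0.346669)–(-1.5038, 1.82709, -0.67)  len=0.4572
  (v11,v15,v8) [+-+] → (-1.5038, 1.82709, -0.67)–(-1.5038, 1.9155, -0.58159)  len=0.1250
  (v8,v15,v12) [+--] → (-1.5038, 1.9155, -0.58159)–(-1.5038, 2.49713, 0)  len=0.8225
  (v13,v17,v14) [--+] → (-1.5038, 0.999733, 0.137847)–(-1.5038, 1.5038, 0.346669)  len=0.5456
  (v14,v17,v18) [+--] → (-1.5038, 0.999733, 0.137847)–(-1.5038, 0.666896, 0)  len=0.3603
  (v14,v18,v15) [+--] → (-1.5038, 0.666896, 0)–(-1.5038, 1.5038, -0.346669)  len=0.9059
  (v18,v21,v22) [--+] → (-1.5038, -1.5038, 0.346669)–(-1.5038, -0.666896, 0)  len=0.9059
  (v18,v22,v19) [-+-] → (-1.5038, -0.666896, 0)–(-1.5038, -0.999733, -0.137847)  len=0.3603
  (v19,v22,v23) [-+-] → (-1.5038, -0.999733, -0.137847)–(-1.5038, -1.5038, -0.346669)  len=0.5456
  (v20,v24,v21) [-+-] → (-1.5038, -2.49713, 0)–(-1.5038, -1.9155, 0.58159)  len=0.8225
  (v21,v24,v25) [-++] → (-1.5038, -1.9155, 0.58159)–(-1.5038, -1.82709, 0.67)  len=0.1250
  (v21,v25,v22) [-++] → (-1.5038, -1.82709, 0.67)–(-1.5038, -1.5038, 0.346669)  len=0.4572
  (v22,v26,v23) [++-] → (-1.5038, -1.73868, -0.58159)–(-1.5038, -1.5038, -0.346669)  len=0.3322
  (v23,v26,v27) [-++] → (-1.5038, -1.73868, -0.58159)–(-1.5038, -1.82709, -0.67)  len=0.1250
  (v23,v27,v20) [-+-] → (-1.5038, -1.82709, -0.67)–(-1.5038, -2.28382, -0.213312)  len=0.6459
  (v20,v27,v24) [-++] → (-1.5038, -2.28382, -0.213312)–(-1.5038, -2.49713, 0)  len=0.3017

Chained into 2 loop(s):
  loop 1: 10 segments, perimeter = 4.6213
  loop 2: 10 segments, perimeter = 4.6213
Total perimeter = 9.243


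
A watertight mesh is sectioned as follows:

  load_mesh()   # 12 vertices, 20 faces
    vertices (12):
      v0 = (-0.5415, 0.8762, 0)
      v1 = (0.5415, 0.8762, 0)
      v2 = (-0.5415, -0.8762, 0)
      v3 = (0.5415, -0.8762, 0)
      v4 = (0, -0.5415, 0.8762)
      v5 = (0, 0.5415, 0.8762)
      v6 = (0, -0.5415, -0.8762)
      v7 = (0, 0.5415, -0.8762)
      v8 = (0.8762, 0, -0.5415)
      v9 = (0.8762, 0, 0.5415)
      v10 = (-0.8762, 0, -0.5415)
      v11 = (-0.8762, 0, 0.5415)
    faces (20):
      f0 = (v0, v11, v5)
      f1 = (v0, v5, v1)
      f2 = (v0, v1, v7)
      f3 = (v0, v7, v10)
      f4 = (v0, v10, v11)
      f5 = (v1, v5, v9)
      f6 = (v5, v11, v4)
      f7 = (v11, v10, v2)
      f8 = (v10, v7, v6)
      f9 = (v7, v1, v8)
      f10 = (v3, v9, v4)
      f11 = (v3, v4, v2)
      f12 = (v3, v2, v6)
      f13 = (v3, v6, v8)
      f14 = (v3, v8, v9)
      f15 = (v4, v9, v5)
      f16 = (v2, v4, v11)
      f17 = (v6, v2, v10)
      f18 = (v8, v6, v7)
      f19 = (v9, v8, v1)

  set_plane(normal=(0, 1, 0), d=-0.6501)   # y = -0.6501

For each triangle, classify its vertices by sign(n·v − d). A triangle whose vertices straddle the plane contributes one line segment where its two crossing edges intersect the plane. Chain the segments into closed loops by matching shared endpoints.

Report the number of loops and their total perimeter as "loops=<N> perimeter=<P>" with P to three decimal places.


loops=1 perimeter=3.820

Straddling triangles (8 of 20):
  (v11,v10,v2) [++-] → (-0.627868, -0.6501, -0.139732)–(-0.627868, -0.6501, 0.139732)  len=0.2795
  (v3,v9,v4) [-++] → (0.627868, -0.6501, 0.139732)–(0.1757, -0.6501, 0.5919)  len=0.6395
  (v3,v4,v2) [-+-] → (0.1757, -0.6501, 0.5919)–(-0.1757, -0.6501, 0.5919)  len=0.3514
  (v3,v2,v6) [--+] → (-0.1757, -0.6501, -0.5919)–(0.1757, -0.6501, -0.5919)  len=0.3514
  (v3,v6,v8) [-++] → (0.1757, -0.6501, -0.5919)–(0.627868, -0.6501, -0.139732)  len=0.6395
  (v3,v8,v9) [-++] → (0.627868, -0.6501, -0.139732)–(0.627868, -0.6501, 0.139732)  len=0.2795
  (v2,v4,v11) [-++] → (-0.1757, -0.6501, 0.5919)–(-0.627868, -0.6501, 0.139732)  len=0.6395
  (v6,v2,v10) [+-+] → (-0.1757, -0.6501, -0.5919)–(-0.627868, -0.6501, -0.139732)  len=0.6395

Chained into 1 loop(s):
  loop 1: 8 segments, perimeter = 3.8196
Total perimeter = 3.820


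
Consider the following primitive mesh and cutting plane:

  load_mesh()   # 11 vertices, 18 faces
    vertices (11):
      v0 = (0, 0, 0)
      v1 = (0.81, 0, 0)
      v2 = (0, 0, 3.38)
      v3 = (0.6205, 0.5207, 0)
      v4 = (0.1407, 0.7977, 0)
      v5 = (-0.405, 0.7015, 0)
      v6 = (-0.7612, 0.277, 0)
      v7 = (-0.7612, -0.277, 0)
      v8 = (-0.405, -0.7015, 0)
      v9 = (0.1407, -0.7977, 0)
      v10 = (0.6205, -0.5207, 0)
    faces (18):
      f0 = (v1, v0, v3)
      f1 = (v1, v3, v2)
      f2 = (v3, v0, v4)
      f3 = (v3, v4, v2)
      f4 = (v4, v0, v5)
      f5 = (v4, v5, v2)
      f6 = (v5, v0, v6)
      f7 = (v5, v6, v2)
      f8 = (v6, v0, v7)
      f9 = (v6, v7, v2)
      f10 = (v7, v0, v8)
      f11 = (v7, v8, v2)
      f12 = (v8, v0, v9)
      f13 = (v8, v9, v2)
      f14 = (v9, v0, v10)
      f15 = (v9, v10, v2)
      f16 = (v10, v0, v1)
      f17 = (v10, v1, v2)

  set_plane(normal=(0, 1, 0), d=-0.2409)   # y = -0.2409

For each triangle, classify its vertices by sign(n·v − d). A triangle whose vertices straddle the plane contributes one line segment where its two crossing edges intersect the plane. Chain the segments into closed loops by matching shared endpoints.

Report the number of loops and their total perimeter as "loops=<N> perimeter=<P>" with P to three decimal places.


loops=1 perimeter=6.482

Straddling triangles (10 of 18):
  (v6,v0,v7) [++-] → (-0.661997, -0.2409, 0)–(-0.7612, -0.2409, 0)  len=0.0992
  (v6,v7,v2) [+-+] → (-0.7612, -0.2409, 0)–(-0.661997, -0.2409, 0.440498)  len=0.4515
  (v7,v0,v8) [-+-] → (-0.661997, -0.2409, 0)–(-0.13908, -0.2409, 0)  len=0.5229
  (v7,v8,v2) [--+] → (-0.13908, -0.2409, 2.21928)–(-0.661997, -0.2409, 0.440498)  len=1.8541
  (v8,v0,v9) [-+-] → (-0.13908, -0.2409, 0)–(0.0424904, -0.2409, 0)  len=0.1816
  (v8,v9,v2) [--+] → (0.0424904, -0.2409, 2.35926)–(-0.13908, -0.2409, 2.21928)  len=0.2293
  (v9,v0,v10) [-+-] → (0.0424904, -0.2409, 0)–(0.287072, -0.2409, 0)  len=0.2446
  (v9,v10,v2) [--+] → (0.287072, -0.2409, 1.81626)–(0.0424904, -0.2409, 2.35926)  len=0.5955
  (v10,v0,v1) [-++] → (0.287072, -0.2409, 0)–(0.722329, -0.2409, 0)  len=0.4353
  (v10,v1,v2) [-++] → (0.722329, -0.2409, 0)–(0.287072, -0.2409, 1.81626)  len=1.8677

Chained into 1 loop(s):
  loop 1: 10 segments, perimeter = 6.4816
Total perimeter = 6.482


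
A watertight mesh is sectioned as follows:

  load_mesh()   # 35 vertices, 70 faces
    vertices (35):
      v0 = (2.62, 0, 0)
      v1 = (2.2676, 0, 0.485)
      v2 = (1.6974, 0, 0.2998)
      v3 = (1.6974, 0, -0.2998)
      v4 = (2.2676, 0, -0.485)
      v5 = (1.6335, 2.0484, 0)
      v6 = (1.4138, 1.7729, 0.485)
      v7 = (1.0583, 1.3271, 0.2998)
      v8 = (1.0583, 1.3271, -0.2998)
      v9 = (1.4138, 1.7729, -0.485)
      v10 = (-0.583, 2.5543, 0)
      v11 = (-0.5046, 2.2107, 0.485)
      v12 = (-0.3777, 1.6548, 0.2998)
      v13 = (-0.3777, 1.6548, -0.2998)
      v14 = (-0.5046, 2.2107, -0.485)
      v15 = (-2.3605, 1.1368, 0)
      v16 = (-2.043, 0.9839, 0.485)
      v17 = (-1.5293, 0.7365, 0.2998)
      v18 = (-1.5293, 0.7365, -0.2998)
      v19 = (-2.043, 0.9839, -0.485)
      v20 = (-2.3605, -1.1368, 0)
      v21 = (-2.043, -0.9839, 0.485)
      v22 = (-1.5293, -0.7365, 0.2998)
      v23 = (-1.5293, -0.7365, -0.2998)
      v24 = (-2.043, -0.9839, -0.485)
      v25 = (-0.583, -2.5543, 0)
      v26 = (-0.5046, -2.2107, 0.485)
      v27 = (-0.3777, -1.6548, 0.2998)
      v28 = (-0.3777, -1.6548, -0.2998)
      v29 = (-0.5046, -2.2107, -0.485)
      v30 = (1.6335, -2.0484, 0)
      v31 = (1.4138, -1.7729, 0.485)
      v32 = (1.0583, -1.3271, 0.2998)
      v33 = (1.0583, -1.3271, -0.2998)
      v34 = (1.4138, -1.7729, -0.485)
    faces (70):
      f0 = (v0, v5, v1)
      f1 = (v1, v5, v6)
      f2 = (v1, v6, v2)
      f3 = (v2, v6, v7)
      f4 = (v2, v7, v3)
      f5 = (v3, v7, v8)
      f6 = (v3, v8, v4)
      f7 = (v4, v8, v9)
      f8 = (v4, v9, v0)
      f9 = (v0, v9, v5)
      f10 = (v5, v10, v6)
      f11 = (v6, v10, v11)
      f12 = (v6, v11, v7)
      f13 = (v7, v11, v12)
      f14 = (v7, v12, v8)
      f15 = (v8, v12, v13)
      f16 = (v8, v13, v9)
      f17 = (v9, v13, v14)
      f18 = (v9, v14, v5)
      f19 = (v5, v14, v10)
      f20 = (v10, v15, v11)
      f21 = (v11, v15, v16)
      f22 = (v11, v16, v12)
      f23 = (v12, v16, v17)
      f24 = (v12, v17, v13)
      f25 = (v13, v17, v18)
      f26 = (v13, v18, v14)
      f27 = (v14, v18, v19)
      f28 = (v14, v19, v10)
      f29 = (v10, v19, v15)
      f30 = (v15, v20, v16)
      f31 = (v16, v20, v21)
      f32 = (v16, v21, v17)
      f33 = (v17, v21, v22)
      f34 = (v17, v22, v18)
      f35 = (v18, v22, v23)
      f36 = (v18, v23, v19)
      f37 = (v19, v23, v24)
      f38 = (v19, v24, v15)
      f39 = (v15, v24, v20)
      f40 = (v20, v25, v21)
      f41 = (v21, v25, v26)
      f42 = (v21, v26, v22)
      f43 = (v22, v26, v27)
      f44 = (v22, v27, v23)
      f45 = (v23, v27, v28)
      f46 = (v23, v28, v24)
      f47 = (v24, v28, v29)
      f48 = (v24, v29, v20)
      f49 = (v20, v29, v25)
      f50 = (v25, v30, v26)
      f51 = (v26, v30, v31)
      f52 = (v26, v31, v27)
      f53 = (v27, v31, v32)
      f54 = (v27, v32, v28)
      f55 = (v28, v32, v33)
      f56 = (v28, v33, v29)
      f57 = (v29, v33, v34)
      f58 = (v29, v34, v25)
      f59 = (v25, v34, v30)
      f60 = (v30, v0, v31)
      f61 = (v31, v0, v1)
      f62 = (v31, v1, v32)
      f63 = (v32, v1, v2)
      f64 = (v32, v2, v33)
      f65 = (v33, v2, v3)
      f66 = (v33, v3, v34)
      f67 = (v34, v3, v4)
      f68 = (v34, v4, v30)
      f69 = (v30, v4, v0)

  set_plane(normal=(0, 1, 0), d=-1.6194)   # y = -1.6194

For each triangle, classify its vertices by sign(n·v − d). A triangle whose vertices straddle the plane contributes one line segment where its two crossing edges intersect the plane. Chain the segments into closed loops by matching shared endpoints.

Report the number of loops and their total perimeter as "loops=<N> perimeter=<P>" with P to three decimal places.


Straddling triangles (22 of 70):
  (v20,v25,v21) [+-+] → (-1.75533, -1.6194, 0)–(-1.45218, -1.6194, 0.288733)  len=0.4187
  (v21,v25,v26) [+--] → (-1.45218, -1.6194, 0.288733)–(-1.24609, -1.6194, 0.485)  len=0.2846
  (v21,v26,v22) [+-+] → (-1.24609, -1.6194, 0.485)–(-0.915606, -1.6194, 0.410716)  len=0.3387
  (v22,v26,v27) [+--] → (-0.915606, -1.6194, 0.410716)–(-0.422094, -1.6194, 0.2998)  len=0.5058
  (v22,v27,v23) [+-+] → (-0.422094, -1.6194, 0.2998)–(-0.422094, -1.6194, 0.276686)  len=0.0231
  (v23,v27,v28) [+--] → (-0.422094, -1.6194, 0.276686)–(-0.422094, -1.6194, -0.2998)  len=0.5765
  (v23,v28,v24) [+-+] → (-0.422094, -1.6194, -0.2998)–(-0.465569, -1.6194, -0.309572)  len=0.0446
  (v24,v28,v29) [+--] → (-0.465569, -1.6194, -0.309572)–(-1.24609, -1.6194, -0.485)  len=0.8000
  (v24,v29,v20) [+-+] → (-1.24609, -1.6194, -0.485)–(-1.52648, -1.6194, -0.217954)  len=0.3872
  (v20,v29,v25) [+--] → (-1.52648, -1.6194, -0.217954)–(-1.75533, -1.6194, 0)  len=0.3160
  (v27,v31,v32) [--+] → (1.29139, -1.6194, 0.421231)–(-0.222575, -1.6194, 0.2998)  len=1.5188
  (v27,v32,v28) [-+-] → (-0.222575, -1.6194, 0.2998)–(-0.222575, -1.6194, -0.235028)  len=0.5348
  (v28,v32,v33) [-++] → (-0.222575, -1.6194, -0.235028)–(-0.222575, -1.6194, -0.2998)  len=0.0648
  (v28,v33,v29) [-+-] → (-0.222575, -1.6194, -0.2998)–(0.541284, -1.6194, -0.361065)  len=0.7663
  (v29,v33,v34) [-+-] → (0.541284, -1.6194, -0.361065)–(1.29139, -1.6194, -0.421231)  len=0.7525
  (v30,v0,v31) [-+-] → (1.8401, -1.6194, 0)–(1.51823, -1.6194, 0.443008)  len=0.5476
  (v31,v0,v1) [-++] → (1.51823, -1.6194, 0.443008)–(1.48772, -1.6194, 0.485)  len=0.0519
  (v31,v1,v32) [-++] → (1.48772, -1.6194, 0.485)–(1.29139, -1.6194, 0.421231)  len=0.2064
  (v33,v3,v34) [++-] → (1.43835, -1.6194, -0.468965)–(1.29139, -1.6194, -0.421231)  len=0.1545
  (v34,v3,v4) [-++] → (1.43835, -1.6194, -0.468965)–(1.48772, -1.6194, -0.485)  len=0.0519
  (v34,v4,v30) [-+-] → (1.48772, -1.6194, -0.485)–(1.7663, -1.6194, -0.101574)  len=0.4739
  (v30,v4,v0) [-++] → (1.7663, -1.6194, -0.101574)–(1.8401, -1.6194, 0)  len=0.1256

Chained into 2 loop(s):
  loop 1: 10 segments, perimeter = 3.6952
  loop 2: 12 segments, perimeter = 5.2491
Total perimeter = 8.944

loops=2 perimeter=8.944


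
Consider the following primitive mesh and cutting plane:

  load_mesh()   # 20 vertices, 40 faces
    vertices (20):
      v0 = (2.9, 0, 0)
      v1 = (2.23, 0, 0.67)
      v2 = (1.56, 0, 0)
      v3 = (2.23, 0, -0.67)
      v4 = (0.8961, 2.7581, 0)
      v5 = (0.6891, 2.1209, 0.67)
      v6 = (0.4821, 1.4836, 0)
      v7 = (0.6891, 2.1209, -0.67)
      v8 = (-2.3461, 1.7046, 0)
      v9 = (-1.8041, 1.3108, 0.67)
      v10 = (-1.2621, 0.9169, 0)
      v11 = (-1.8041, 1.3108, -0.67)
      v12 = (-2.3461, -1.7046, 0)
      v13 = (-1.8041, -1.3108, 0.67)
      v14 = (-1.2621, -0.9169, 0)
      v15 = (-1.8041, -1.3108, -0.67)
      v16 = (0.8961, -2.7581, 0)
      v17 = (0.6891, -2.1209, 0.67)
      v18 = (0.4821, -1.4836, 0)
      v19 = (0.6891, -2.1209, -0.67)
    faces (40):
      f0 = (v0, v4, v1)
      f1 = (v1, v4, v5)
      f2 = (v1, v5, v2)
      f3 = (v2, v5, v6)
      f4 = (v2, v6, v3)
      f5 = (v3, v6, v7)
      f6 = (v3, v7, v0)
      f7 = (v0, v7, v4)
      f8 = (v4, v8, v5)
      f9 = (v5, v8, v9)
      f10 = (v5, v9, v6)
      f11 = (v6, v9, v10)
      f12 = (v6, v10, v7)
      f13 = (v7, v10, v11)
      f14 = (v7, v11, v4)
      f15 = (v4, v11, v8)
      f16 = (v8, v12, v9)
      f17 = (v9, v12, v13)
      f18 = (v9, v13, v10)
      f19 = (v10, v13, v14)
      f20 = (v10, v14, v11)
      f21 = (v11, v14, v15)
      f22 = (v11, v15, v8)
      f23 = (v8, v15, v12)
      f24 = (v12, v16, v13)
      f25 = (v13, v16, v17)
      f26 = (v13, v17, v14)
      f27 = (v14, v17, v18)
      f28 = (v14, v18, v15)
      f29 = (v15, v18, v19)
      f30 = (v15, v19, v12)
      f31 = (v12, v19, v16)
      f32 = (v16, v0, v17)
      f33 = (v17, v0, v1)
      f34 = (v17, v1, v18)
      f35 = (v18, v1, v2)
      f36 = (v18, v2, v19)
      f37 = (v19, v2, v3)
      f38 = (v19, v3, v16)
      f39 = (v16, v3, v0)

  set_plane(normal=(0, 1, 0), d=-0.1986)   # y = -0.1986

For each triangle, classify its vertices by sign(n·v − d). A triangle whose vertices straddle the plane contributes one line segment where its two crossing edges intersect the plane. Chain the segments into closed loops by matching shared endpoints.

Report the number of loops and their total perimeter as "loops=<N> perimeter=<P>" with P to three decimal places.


Straddling triangles (16 of 40):
  (v8,v12,v9) [+-+] → (-2.3461, -0.1986, 0)–(-2.07541, -0.1986, 0.334622)  len=0.4304
  (v9,v12,v13) [+--] → (-2.07541, -0.1986, 0.334622)–(-1.8041, -0.1986, 0.67)  len=0.4314
  (v9,v13,v10) [+-+] → (-1.8041, -0.1986, 0.67)–(-1.5335, -0.1986, 0.335496)  len=0.4303
  (v10,v13,v14) [+--] → (-1.5335, -0.1986, 0.335496)–(-1.2621, -0.1986, 0)  len=0.4315
  (v10,v14,v11) [+-+] → (-1.2621, -0.1986, 0)–(-1.43686, -0.1986, -0.216035)  len=0.2779
  (v11,v14,v15) [+--] → (-1.43686, -0.1986, -0.216035)–(-1.8041, -0.1986, -0.67)  len=0.5839
  (v11,v15,v8) [+-+] → (-1.8041, -0.1986, -0.67)–(-2.00401, -0.1986, -0.422877)  len=0.3179
  (v8,v15,v12) [+--] → (-2.00401, -0.1986, -0.422877)–(-2.3461, -0.1986, 0)  len=0.5439
  (v16,v0,v17) [-+-] → (2.75571, -0.1986, 0)–(2.69297, -0.1986, 0.0627385)  len=0.0887
  (v17,v0,v1) [-++] → (2.69297, -0.1986, 0.0627385)–(2.08571, -0.1986, 0.67)  len=0.8588
  (v17,v1,v18) [-+-] → (2.08571, -0.1986, 0.67)–(1.99602, -0.1986, 0.580311)  len=0.1268
  (v18,v1,v2) [-++] → (1.99602, -0.1986, 0.580311)–(1.41571, -0.1986, 0)  len=0.8207
  (v18,v2,v19) [-+-] → (1.41571, -0.1986, 0)–(1.47845, -0.1986, -0.0627385)  len=0.0887
  (v19,v2,v3) [-++] → (1.47845, -0.1986, -0.0627385)–(2.08571, -0.1986, -0.67)  len=0.8588
  (v19,v3,v16) [-+-] → (2.08571, -0.1986, -0.67)–(2.13395, -0.1986, -0.621756)  len=0.0682
  (v16,v3,v0) [-++] → (2.13395, -0.1986, -0.621756)–(2.75571, -0.1986, 0)  len=0.8793

Chained into 2 loop(s):
  loop 1: 8 segments, perimeter = 3.4471
  loop 2: 8 segments, perimeter = 3.7901
Total perimeter = 7.237

loops=2 perimeter=7.237


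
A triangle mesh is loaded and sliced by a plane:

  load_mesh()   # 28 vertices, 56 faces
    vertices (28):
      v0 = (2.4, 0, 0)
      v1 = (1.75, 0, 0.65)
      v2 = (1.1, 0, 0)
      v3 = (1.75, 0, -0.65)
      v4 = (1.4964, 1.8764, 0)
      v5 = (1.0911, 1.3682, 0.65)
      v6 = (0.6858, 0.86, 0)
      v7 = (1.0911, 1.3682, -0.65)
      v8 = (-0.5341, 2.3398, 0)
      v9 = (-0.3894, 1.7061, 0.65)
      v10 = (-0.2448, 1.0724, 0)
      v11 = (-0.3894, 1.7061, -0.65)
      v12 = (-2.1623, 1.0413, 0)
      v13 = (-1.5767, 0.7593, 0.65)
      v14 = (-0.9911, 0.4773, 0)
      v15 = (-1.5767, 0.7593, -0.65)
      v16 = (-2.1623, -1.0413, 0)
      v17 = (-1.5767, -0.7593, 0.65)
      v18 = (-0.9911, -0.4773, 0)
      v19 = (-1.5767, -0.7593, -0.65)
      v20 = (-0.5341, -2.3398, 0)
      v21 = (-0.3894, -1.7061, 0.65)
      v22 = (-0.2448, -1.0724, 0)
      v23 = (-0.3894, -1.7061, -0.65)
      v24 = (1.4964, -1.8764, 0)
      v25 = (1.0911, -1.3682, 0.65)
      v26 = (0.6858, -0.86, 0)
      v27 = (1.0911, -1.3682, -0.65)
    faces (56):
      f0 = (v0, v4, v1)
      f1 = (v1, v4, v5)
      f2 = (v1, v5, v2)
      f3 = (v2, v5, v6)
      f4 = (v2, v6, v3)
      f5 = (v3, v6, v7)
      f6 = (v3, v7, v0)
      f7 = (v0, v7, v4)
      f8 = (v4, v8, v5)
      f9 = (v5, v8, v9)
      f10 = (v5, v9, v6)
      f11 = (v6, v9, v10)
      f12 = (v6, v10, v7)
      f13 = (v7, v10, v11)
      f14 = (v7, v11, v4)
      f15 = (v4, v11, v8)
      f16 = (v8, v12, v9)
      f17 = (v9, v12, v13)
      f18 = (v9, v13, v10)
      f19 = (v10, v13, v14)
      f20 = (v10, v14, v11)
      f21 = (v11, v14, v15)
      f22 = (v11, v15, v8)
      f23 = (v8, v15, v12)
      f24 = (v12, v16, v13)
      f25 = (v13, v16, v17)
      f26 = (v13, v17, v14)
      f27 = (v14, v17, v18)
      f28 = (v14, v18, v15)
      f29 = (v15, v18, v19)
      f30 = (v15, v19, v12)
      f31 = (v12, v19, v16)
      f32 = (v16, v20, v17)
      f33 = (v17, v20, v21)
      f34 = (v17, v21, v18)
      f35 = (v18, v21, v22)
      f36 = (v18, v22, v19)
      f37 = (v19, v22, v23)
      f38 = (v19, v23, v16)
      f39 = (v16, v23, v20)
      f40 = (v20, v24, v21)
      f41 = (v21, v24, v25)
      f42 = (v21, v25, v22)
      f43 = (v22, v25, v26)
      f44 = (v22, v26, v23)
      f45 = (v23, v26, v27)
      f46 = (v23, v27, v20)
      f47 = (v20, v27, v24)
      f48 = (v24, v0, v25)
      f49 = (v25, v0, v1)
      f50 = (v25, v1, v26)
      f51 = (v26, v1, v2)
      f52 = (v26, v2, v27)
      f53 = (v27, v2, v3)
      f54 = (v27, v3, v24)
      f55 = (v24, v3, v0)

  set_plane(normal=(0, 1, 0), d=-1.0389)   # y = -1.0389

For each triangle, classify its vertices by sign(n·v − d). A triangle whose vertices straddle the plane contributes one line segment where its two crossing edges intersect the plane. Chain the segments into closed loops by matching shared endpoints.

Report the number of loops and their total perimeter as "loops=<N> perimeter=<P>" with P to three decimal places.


loops=2 perimeter=9.503

Straddling triangles (20 of 56):
  (v12,v16,v13) [+-+] → (-2.1623, -1.0389, 0)–(-2.16152, -1.0389, 0.000866378)  len=0.0012
  (v13,v16,v17) [+-+] → (-2.16152, -1.0389, 0.000866378)–(-2.15732, -1.0389, 0.00553191)  len=0.0063
  (v12,v19,v16) [++-] → (-2.15732, -1.0389, -0.00553191)–(-2.1623, -1.0389, 0)  len=0.0074
  (v16,v20,v17) [--+] → (-1.39226, -1.0389, 0.535011)–(-2.15732, -1.0389, 0.00553191)  len=0.9304
  (v17,v20,v21) [+--] → (-1.39226, -1.0389, 0.535011)–(-1.22608, -1.0389, 0.65)  len=0.2021
  (v17,v21,v18) [+-+] → (-1.22608, -1.0389, 0.65)–(-0.716104, -1.0389, 0.29707)  len=0.6202
  (v18,v21,v22) [+--] → (-0.716104, -1.0389, 0.29707)–(-0.286812, -1.0389, 0)  len=0.5221
  (v18,v22,v19) [+-+] → (-0.286812, -1.0389, 0)–(-0.387306, -1.0389, -0.0695465)  len=0.1222
  (v19,v22,v23) [+--] → (-0.387306, -1.0389, -0.0695465)–(-1.22608, -1.0389, -0.65)  len=1.0200
  (v19,v23,v16) [+--] → (-1.22608, -1.0389, -0.65)–(-2.15732, -1.0389, -0.00553191)  len=1.1325
  (v22,v25,v26) [--+] → (0.828476, -1.0389, 0.228817)–(-0.0980246, -1.0389, 0)  len=0.9543
  (v22,v26,v23) [-+-] → (-0.0980246, -1.0389, 0)–(0.458459, -1.0389, -0.137436)  len=0.5732
  (v23,v26,v27) [-+-] → (0.458459, -1.0389, -0.137436)–(0.828476, -1.0389, -0.228817)  len=0.3811
  (v24,v0,v25) [-+-] → (1.89971, -1.0389, 0)–(1.40613, -1.0389, 0.493557)  len=0.6980
  (v25,v0,v1) [-++] → (1.40613, -1.0389, 0.493557)–(1.24968, -1.0389, 0.65)  len=0.2212
  (v25,v1,v26) [-++] → (1.24968, -1.0389, 0.65)–(0.828476, -1.0389, 0.228817)  len=0.5957
  (v26,v2,v27) [++-] → (1.09324, -1.0389, -0.493557)–(0.828476, -1.0389, -0.228817)  len=0.3744
  (v27,v2,v3) [-++] → (1.09324, -1.0389, -0.493557)–(1.24968, -1.0389, -0.65)  len=0.2212
  (v27,v3,v24) [-+-] → (1.24968, -1.0389, -0.65)–(1.60959, -1.0389, -0.290117)  len=0.5090
  (v24,v3,v0) [-++] → (1.60959, -1.0389, -0.290117)–(1.89971, -1.0389, 0)  len=0.4103

Chained into 2 loop(s):
  loop 1: 10 segments, perimeter = 4.5644
  loop 2: 10 segments, perimeter = 4.9385
Total perimeter = 9.503
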